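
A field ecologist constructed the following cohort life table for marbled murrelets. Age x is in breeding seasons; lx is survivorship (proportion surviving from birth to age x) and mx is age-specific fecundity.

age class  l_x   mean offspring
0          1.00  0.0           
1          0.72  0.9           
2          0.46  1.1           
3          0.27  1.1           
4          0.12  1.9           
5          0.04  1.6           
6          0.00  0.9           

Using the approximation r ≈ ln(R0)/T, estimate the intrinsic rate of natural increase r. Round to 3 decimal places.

0.256

R0 = Σ lx·mx = 0 + 0.648 + 0.506 + 0.297 + 0.228 + 0.064 + 0 = 1.743
Σ x·lx·mx = 3.783; T = 3.783/1.743 = 2.1704…
r ≈ ln(R0)/T = ln(1.743)/2.1704… = 0.25599… → 0.256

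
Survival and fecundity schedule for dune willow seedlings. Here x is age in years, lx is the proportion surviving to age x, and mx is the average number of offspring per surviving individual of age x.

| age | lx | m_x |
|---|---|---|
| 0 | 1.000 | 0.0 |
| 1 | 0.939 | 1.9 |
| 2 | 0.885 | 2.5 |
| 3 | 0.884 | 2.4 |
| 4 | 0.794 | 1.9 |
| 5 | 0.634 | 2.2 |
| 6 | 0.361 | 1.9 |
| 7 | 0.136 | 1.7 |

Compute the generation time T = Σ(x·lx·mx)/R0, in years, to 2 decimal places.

3.15

lx·mx: 0, 1.7841, 2.2125, 2.1216, 1.5086, 1.3948, 0.6859, 0.2312 → R0 = 9.9387
x·lx·mx: 0, 1.7841, 4.425, 6.3648, 6.0344, 6.974, 4.1154, 1.6184 → Σ = 31.3161
T = 31.3161 / 9.9387 = 3.150925… → 3.15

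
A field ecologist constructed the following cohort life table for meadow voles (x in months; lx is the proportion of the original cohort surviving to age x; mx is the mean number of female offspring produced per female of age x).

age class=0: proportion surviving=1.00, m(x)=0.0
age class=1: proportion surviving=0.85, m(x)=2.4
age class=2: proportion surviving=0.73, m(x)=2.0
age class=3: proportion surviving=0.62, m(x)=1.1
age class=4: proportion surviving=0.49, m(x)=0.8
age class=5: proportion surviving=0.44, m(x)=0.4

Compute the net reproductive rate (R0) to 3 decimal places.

4.750

lx·mx by age: 0, 2.04, 1.46, 0.682, 0.392, 0.176
R0 = Σ lx·mx = 4.75 → 4.750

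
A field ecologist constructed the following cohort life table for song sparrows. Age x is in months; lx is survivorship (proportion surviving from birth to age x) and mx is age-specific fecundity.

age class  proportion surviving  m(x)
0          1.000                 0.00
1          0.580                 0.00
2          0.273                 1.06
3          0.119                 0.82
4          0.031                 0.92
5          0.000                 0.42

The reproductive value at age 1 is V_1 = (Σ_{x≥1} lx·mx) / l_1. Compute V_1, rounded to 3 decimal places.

lx·mx for x ≥ 1: 0, 0.28938, 0.09758, 0.02852, 0 → sum = 0.41548
V_1 = 0.41548 / l_1 = 0.41548 / 0.58 = 0.716345… → 0.716

0.716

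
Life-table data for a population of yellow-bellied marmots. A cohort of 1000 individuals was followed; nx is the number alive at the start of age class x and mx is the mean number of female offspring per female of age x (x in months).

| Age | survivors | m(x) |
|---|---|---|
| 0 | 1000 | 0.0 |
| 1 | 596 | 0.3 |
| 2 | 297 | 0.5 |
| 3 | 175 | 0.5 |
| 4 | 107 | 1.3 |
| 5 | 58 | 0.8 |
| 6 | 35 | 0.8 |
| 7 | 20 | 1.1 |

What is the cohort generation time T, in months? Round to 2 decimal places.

2.84

lx = nx/n0 = nx/1000: 1, 0.596, 0.297, 0.175, 0.107, 0.058, 0.035, 0.02
lx·mx: 0, 0.1788, 0.1485, 0.0875, 0.1391, 0.0464, 0.028, 0.022 → R0 = 0.6503
x·lx·mx: 0, 0.1788, 0.297, 0.2625, 0.5564, 0.232, 0.168, 0.154 → Σ = 1.8487
T = 1.8487 / 0.6503 = 2.842842… → 2.84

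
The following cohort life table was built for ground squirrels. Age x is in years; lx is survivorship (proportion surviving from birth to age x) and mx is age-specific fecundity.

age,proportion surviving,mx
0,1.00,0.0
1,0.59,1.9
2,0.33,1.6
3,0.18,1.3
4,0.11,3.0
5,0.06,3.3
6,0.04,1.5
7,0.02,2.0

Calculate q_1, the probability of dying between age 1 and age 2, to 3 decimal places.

0.441

q_1 = (l_1 − l_2) / l_1 = (0.59 − 0.33) / 0.59
     = 0.26 / 0.59 = 0.440678… → 0.441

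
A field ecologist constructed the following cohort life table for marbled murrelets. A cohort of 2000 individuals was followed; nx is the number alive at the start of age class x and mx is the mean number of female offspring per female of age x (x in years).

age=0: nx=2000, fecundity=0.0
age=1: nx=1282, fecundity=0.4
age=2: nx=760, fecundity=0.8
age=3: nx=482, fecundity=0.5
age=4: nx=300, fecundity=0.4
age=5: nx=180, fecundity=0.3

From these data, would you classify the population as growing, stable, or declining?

declining

lx = nx/n0 = nx/2000: 1, 0.641, 0.38, 0.241, 0.15, 0.09
R0 = Σ lx·mx = 0 + 0.2564 + 0.304 + 0.1205 + 0.06 + 0.027 = 0.7679
R0 < 1, so the population is declining.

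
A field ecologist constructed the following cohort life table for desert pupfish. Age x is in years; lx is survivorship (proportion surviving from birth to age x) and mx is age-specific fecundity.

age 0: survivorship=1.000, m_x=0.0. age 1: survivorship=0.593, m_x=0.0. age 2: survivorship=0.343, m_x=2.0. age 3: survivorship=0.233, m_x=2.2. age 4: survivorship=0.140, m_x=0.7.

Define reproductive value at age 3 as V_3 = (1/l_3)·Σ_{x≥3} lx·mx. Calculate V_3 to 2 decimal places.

2.62

lx·mx for x ≥ 3: 0.5126, 0.098 → sum = 0.6106
V_3 = 0.6106 / l_3 = 0.6106 / 0.233 = 2.620601… → 2.62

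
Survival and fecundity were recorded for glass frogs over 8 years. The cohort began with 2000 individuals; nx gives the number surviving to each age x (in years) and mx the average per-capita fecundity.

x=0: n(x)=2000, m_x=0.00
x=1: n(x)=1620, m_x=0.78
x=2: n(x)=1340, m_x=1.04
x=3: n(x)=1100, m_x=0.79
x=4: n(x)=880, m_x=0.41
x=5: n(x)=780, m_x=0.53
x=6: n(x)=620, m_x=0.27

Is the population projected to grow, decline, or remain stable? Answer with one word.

growing

lx = nx/n0 = nx/2000: 1, 0.81, 0.67, 0.55, 0.44, 0.39, 0.31
R0 = Σ lx·mx = 0 + 0.6318 + 0.6968 + 0.4345 + 0.1804 + 0.2067 + 0.0837 = 2.2339
R0 > 1, so the population is growing.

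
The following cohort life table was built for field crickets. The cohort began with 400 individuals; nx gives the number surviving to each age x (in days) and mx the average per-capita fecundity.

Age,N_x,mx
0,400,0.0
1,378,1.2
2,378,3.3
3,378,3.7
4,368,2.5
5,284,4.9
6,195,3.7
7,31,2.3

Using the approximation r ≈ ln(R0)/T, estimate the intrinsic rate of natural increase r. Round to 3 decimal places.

lx = nx/n0 = nx/400: 1, 0.945, 0.945, 0.945, 0.92, 0.71, 0.4875, 0.0775
R0 = Σ lx·mx = 0 + 1.134 + 3.1185 + 3.4965 + 2.3 + 3.479 + 1.80375 + 0.17825 = 15.51
Σ x·lx·mx = 56.52575; T = 56.52575/15.51 = 3.64447…
r ≈ ln(R0)/T = ln(15.51)/3.64447… = 0.75223… → 0.752

0.752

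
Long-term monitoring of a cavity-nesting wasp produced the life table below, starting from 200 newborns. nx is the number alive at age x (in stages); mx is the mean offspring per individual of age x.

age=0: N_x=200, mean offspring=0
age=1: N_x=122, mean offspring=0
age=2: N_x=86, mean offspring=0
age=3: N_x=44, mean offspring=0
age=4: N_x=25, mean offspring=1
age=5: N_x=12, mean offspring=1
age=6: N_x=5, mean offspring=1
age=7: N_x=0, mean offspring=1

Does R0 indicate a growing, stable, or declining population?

lx = nx/n0 = nx/200: 1, 0.61, 0.43, 0.22, 0.125, 0.06, 0.025, 0
R0 = Σ lx·mx = 0 + 0 + 0 + 0 + 0.125 + 0.06 + 0.025 + 0 = 0.21
R0 < 1, so the population is declining.

declining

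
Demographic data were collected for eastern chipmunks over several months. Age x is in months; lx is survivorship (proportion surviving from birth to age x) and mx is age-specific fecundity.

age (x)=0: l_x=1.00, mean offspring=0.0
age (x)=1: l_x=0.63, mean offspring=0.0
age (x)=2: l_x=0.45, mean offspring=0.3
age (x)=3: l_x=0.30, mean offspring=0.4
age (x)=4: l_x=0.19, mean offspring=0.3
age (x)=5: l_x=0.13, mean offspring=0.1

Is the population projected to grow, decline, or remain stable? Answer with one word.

declining

R0 = Σ lx·mx = 0 + 0 + 0.135 + 0.12 + 0.057 + 0.013 = 0.325
R0 < 1, so the population is declining.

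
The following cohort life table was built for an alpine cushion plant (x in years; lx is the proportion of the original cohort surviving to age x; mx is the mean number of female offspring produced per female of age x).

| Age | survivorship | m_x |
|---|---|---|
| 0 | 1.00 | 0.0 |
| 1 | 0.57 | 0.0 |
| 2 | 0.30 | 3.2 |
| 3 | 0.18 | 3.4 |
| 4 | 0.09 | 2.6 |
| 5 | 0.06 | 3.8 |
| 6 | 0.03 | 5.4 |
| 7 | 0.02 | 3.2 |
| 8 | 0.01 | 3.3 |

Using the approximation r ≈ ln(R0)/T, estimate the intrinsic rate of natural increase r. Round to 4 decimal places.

0.2532

R0 = Σ lx·mx = 0 + 0 + 0.96 + 0.612 + 0.234 + 0.228 + 0.162 + 0.064 + 0.033 = 2.293
Σ x·lx·mx = 7.516; T = 7.516/2.293 = 3.2778…
r ≈ ln(R0)/T = ln(2.293)/3.2778… = 0.253176… → 0.2532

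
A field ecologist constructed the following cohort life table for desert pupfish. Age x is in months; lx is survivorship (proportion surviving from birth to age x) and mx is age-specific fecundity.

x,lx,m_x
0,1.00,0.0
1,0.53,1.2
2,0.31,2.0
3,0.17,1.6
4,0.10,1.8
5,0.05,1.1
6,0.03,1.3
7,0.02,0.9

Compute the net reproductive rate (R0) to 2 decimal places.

lx·mx by age: 0, 0.636, 0.62, 0.272, 0.18, 0.055, 0.039, 0.018
R0 = Σ lx·mx = 1.82 → 1.82

1.82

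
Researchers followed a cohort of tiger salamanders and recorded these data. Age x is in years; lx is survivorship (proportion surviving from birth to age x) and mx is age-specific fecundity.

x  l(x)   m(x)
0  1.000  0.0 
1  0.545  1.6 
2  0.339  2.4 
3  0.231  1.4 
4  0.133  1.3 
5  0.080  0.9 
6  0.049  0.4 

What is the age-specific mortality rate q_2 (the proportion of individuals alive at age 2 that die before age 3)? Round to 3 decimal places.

q_2 = (l_2 − l_3) / l_2 = (0.339 − 0.231) / 0.339
     = 0.108 / 0.339 = 0.318584… → 0.319

0.319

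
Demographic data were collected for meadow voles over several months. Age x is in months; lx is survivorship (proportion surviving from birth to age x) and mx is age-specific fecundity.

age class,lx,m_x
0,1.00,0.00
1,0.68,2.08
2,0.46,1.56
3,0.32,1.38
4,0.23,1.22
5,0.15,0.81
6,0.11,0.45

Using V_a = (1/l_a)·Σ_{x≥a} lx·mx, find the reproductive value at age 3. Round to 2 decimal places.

lx·mx for x ≥ 3: 0.4416, 0.2806, 0.1215, 0.0495 → sum = 0.8932
V_3 = 0.8932 / l_3 = 0.8932 / 0.32 = 2.79125 → 2.79

2.79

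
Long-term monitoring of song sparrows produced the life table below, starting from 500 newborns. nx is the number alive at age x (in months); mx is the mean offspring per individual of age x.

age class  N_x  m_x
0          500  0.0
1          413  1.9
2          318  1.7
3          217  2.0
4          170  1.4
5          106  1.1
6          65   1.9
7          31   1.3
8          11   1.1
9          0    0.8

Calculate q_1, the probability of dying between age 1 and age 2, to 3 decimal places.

lx = nx/n0 = nx/500: 1, 0.826, 0.636, 0.434, 0.34, 0.212, 0.13, 0.062, 0.022, 0
q_1 = (l_1 − l_2) / l_1 = (0.826 − 0.636) / 0.826
     = 0.19 / 0.826 = 0.230024… → 0.230

0.230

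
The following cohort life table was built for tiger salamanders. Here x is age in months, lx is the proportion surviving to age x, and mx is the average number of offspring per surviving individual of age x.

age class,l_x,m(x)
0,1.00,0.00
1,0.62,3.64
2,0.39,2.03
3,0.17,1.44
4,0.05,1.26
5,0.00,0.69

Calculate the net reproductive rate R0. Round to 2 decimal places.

lx·mx by age: 0, 2.2568, 0.7917, 0.2448, 0.063, 0
R0 = Σ lx·mx = 3.3563 → 3.36

3.36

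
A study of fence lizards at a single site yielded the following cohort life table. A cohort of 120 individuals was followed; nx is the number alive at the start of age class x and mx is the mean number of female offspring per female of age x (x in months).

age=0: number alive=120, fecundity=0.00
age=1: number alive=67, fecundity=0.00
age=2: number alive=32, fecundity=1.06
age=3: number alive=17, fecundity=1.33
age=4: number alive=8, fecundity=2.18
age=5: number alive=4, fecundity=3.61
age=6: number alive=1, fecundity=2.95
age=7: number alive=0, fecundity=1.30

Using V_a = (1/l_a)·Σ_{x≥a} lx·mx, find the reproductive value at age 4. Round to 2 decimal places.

4.35

lx = nx/n0 = nx/120: 1, 0.55833…, 0.26667…, 0.14167…, 0.06667…, 0.03333…, 0.00833…, 0
lx·mx for x ≥ 4: 0.145333…, 0.120333…, 0.024583…, 0 → sum = 0.29025…
V_4 = 0.29025… / l_4 = 0.29025… / 0.066667… = 4.35375… → 4.35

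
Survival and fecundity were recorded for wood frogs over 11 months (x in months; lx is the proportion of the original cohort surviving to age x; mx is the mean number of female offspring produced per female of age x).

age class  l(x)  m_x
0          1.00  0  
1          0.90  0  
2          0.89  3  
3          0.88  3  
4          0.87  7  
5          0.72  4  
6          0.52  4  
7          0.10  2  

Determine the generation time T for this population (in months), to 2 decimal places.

3.98

lx·mx: 0, 0, 2.67, 2.64, 6.09, 2.88, 2.08, 0.2 → R0 = 16.56
x·lx·mx: 0, 0, 5.34, 7.92, 24.36, 14.4, 12.48, 1.4 → Σ = 65.9
T = 65.9 / 16.56 = 3.979469… → 3.98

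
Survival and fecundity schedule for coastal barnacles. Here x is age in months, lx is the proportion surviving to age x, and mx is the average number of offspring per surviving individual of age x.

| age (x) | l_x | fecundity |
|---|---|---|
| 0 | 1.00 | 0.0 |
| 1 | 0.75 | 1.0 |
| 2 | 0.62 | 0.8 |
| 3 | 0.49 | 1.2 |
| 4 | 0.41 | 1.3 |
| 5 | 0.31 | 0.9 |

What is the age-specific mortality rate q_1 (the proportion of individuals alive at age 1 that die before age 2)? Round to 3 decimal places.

q_1 = (l_1 − l_2) / l_1 = (0.75 − 0.62) / 0.75
     = 0.13 / 0.75 = 0.173333… → 0.173

0.173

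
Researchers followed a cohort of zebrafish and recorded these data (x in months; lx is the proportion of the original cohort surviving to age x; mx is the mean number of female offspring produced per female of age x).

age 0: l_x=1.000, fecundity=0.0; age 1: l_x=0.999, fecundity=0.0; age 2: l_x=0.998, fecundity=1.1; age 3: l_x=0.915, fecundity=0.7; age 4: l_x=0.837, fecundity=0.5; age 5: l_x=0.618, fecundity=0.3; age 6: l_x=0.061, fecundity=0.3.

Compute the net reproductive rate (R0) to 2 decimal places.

2.36

lx·mx by age: 0, 0, 1.0978, 0.6405, 0.4185, 0.1854, 0.0183
R0 = Σ lx·mx = 2.3605 → 2.36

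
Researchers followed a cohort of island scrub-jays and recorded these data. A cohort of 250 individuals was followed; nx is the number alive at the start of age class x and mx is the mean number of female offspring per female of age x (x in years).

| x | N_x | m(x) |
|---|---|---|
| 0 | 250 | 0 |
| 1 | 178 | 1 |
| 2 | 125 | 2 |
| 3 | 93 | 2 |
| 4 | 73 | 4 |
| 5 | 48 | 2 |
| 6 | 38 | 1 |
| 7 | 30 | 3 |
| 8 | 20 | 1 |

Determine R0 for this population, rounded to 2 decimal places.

lx = nx/n0 = nx/250: 1, 0.712, 0.5, 0.372, 0.292, 0.192, 0.152, 0.12, 0.08
lx·mx by age: 0, 0.712, 1, 0.744, 1.168, 0.384, 0.152, 0.36, 0.08
R0 = Σ lx·mx = 4.6 → 4.60

4.60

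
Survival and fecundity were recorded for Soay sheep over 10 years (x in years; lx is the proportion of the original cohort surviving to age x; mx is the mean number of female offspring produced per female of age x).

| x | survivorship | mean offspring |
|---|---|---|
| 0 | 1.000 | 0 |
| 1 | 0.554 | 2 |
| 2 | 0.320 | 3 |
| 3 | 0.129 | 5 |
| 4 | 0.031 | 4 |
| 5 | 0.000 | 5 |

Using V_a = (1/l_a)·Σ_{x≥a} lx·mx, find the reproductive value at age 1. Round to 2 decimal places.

5.12

lx·mx for x ≥ 1: 1.108, 0.96, 0.645, 0.124, 0 → sum = 2.837
V_1 = 2.837 / l_1 = 2.837 / 0.554 = 5.120939… → 5.12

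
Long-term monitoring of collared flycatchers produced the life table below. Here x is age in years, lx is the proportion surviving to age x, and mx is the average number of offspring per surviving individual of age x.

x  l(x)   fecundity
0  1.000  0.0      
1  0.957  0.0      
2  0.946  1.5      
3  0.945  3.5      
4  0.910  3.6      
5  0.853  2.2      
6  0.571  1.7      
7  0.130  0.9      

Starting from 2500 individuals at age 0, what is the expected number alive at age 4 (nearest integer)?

2275

Expected survivors = N0 · l_4 = 2500 × 0.910 = 2275 → 2275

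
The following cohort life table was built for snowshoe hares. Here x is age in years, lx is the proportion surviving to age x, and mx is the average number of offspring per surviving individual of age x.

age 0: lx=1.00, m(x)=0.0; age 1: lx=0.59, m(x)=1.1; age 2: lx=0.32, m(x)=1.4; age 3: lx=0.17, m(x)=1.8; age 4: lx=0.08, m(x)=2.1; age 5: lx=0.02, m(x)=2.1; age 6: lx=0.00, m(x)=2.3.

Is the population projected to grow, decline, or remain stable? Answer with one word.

growing

R0 = Σ lx·mx = 0 + 0.649 + 0.448 + 0.306 + 0.168 + 0.042 + 0 = 1.613
R0 > 1, so the population is growing.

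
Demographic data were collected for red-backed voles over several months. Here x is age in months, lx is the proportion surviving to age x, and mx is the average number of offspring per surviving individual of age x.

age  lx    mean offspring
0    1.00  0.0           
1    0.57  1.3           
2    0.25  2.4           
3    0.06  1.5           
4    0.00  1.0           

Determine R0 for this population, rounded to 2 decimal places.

lx·mx by age: 0, 0.741, 0.6, 0.09, 0
R0 = Σ lx·mx = 1.431 → 1.43

1.43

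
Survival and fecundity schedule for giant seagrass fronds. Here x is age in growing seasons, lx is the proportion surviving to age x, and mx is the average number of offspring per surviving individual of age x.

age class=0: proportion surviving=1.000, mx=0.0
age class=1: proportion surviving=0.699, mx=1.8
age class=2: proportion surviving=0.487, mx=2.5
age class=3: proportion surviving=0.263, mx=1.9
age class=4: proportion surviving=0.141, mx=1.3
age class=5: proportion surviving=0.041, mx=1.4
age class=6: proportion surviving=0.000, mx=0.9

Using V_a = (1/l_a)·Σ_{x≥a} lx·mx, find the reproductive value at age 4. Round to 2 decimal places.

1.71

lx·mx for x ≥ 4: 0.1833, 0.0574, 0 → sum = 0.2407
V_4 = 0.2407 / l_4 = 0.2407 / 0.141 = 1.707092… → 1.71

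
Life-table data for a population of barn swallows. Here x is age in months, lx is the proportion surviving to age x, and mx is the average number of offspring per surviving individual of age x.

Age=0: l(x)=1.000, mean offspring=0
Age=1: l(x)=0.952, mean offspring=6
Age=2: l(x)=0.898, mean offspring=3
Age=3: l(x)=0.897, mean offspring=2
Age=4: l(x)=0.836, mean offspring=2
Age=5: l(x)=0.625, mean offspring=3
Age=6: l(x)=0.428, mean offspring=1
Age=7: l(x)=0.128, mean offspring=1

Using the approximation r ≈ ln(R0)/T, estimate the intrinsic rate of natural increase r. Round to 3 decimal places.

1.057

R0 = Σ lx·mx = 0 + 5.712 + 2.694 + 1.794 + 1.672 + 1.875 + 0.428 + 0.128 = 14.303
Σ x·lx·mx = 36.009; T = 36.009/14.303 = 2.51758…
r ≈ ln(R0)/T = ln(14.303)/2.51758… = 1.05676… → 1.057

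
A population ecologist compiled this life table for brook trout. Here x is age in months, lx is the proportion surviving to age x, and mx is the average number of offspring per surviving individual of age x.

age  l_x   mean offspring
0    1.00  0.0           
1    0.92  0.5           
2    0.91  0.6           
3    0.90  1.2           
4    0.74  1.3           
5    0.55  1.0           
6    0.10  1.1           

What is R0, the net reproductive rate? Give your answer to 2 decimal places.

3.71

lx·mx by age: 0, 0.46, 0.546, 1.08, 0.962, 0.55, 0.11
R0 = Σ lx·mx = 3.708 → 3.71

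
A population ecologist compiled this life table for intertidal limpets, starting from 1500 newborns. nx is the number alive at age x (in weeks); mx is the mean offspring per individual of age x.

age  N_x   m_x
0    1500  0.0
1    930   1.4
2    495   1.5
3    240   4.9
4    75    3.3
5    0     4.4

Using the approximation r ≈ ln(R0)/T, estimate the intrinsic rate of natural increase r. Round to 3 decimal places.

lx = nx/n0 = nx/1500: 1, 0.62, 0.33, 0.16, 0.05, 0
R0 = Σ lx·mx = 0 + 0.868 + 0.495 + 0.784 + 0.165 + 0 = 2.312
Σ x·lx·mx = 4.87; T = 4.87/2.312 = 2.1064…
r ≈ ln(R0)/T = ln(2.312)/2.1064… = 0.39789… → 0.398

0.398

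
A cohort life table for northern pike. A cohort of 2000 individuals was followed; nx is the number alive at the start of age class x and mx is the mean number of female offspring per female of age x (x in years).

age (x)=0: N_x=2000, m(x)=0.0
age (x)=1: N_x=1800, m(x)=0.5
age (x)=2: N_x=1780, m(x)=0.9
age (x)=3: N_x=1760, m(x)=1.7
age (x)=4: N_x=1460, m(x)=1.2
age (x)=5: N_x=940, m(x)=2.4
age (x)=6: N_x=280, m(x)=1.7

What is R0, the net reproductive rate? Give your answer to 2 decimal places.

lx = nx/n0 = nx/2000: 1, 0.9, 0.89, 0.88, 0.73, 0.47, 0.14
lx·mx by age: 0, 0.45, 0.801, 1.496, 0.876, 1.128, 0.238
R0 = Σ lx·mx = 4.989 → 4.99

4.99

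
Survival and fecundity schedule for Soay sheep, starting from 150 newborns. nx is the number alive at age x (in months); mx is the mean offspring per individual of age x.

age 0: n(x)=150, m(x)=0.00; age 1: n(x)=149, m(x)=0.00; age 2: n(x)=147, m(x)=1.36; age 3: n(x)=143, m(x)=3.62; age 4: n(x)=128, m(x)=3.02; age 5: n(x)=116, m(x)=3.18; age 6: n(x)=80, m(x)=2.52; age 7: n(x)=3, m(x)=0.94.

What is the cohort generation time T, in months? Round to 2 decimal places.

3.92

lx = nx/n0 = nx/150: 1, 0.99333…, 0.98, 0.95333…, 0.85333…, 0.77333…, 0.53333…, 0.02
lx·mx: 0, 0, 1.3328, 3.451067…, 2.577067…, 2.4592…, 1.344…, 0.0188 → R0 = 11.182933…
x·lx·mx: 0, 0, 2.6656, 10.3532…, 10.308267…, 12.296…, 8.064…, 0.1316 → Σ = 43.818667…
T = 43.818667… / 11.182933… = 3.918352… → 3.92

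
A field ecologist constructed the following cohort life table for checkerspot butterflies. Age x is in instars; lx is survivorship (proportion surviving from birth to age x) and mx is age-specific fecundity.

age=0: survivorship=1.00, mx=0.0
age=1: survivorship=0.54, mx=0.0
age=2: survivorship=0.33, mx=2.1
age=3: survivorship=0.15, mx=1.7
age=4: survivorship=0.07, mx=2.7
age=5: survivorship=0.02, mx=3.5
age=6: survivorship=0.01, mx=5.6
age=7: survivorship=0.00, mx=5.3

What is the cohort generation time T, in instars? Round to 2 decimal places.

2.84

lx·mx: 0, 0, 0.693, 0.255, 0.189, 0.07, 0.056, 0 → R0 = 1.263
x·lx·mx: 0, 0, 1.386, 0.765, 0.756, 0.35, 0.336, 0 → Σ = 3.593
T = 3.593 / 1.263 = 2.844814… → 2.84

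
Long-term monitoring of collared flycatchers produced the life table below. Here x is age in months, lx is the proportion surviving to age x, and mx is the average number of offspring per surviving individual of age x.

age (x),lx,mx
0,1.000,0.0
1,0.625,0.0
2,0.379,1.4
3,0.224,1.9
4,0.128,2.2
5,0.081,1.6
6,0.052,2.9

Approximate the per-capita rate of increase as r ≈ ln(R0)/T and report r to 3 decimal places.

0.126

R0 = Σ lx·mx = 0 + 0 + 0.5306 + 0.4256 + 0.2816 + 0.1296 + 0.1508 = 1.5182
Σ x·lx·mx = 5.0172; T = 5.0172/1.5182 = 3.3047…
r ≈ ln(R0)/T = ln(1.5182)/3.3047… = 0.12634… → 0.126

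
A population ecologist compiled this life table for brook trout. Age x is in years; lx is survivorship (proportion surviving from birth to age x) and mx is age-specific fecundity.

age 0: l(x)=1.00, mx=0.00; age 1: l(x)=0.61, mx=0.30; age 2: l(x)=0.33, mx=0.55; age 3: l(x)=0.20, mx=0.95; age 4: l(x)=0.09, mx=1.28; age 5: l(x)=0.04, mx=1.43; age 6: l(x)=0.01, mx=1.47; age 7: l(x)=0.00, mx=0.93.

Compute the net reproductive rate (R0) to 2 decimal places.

0.74

lx·mx by age: 0, 0.183, 0.1815, 0.19, 0.1152, 0.0572, 0.0147, 0
R0 = Σ lx·mx = 0.7416 → 0.74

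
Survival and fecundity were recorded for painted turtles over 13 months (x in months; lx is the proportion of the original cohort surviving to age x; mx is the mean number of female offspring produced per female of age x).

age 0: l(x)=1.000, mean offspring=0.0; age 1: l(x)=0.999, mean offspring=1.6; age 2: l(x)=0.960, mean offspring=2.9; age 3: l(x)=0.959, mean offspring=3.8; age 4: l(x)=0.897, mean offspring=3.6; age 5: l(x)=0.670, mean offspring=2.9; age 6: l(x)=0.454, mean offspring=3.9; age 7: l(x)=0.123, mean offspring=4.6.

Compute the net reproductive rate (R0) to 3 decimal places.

15.535

lx·mx by age: 0, 1.5984, 2.784, 3.6442, 3.2292, 1.943, 1.7706, 0.5658
R0 = Σ lx·mx = 15.5352 → 15.535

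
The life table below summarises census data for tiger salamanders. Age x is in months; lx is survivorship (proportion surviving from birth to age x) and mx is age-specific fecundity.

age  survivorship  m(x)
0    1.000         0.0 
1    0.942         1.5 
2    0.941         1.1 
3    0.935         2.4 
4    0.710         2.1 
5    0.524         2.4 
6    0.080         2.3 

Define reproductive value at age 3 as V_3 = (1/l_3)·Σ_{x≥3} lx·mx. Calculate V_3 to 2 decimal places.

5.54

lx·mx for x ≥ 3: 2.244, 1.491, 1.2576, 0.184 → sum = 5.1766
V_3 = 5.1766 / l_3 = 5.1766 / 0.935 = 5.536471… → 5.54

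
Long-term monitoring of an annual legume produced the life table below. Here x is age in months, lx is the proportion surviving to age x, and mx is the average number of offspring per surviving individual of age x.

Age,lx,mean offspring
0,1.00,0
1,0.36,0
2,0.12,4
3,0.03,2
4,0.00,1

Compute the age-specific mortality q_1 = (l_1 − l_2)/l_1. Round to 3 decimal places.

0.667

q_1 = (l_1 − l_2) / l_1 = (0.36 − 0.12) / 0.36
     = 0.24 / 0.36 = 0.666667… → 0.667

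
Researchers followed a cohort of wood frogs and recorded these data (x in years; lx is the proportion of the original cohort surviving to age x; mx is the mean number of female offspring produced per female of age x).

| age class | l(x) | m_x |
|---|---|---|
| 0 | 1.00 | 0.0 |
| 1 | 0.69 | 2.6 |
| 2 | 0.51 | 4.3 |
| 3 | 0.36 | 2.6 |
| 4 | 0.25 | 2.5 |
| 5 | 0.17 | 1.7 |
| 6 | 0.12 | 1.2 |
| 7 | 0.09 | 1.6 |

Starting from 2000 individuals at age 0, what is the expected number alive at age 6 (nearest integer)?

Expected survivors = N0 · l_6 = 2000 × 0.12 = 240 → 240

240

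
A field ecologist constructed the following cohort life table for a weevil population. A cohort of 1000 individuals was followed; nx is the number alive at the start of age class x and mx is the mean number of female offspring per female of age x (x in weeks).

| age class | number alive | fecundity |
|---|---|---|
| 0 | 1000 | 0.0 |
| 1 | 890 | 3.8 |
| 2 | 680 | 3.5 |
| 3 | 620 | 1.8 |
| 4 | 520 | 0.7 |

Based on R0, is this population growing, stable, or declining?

growing

lx = nx/n0 = nx/1000: 1, 0.89, 0.68, 0.62, 0.52
R0 = Σ lx·mx = 0 + 3.382 + 2.38 + 1.116 + 0.364 = 7.242
R0 > 1, so the population is growing.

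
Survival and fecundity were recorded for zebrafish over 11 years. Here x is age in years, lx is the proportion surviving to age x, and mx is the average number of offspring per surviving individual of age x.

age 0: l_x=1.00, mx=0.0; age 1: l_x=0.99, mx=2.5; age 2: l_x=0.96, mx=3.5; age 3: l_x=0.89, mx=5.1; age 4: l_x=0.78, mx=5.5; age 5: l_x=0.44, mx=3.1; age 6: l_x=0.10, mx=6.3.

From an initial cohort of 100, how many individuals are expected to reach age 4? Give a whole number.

78

Expected survivors = N0 · l_4 = 100 × 0.78 = 78 → 78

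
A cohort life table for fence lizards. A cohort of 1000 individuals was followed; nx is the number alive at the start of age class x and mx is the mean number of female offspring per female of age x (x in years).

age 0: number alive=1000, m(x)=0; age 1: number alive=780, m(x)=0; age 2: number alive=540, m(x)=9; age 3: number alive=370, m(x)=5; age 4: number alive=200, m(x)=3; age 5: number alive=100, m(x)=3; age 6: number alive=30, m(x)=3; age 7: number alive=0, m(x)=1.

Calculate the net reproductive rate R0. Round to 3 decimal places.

lx = nx/n0 = nx/1000: 1, 0.78, 0.54, 0.37, 0.2, 0.1, 0.03, 0
lx·mx by age: 0, 0, 4.86, 1.85, 0.6, 0.3, 0.09, 0
R0 = Σ lx·mx = 7.7 → 7.700

7.700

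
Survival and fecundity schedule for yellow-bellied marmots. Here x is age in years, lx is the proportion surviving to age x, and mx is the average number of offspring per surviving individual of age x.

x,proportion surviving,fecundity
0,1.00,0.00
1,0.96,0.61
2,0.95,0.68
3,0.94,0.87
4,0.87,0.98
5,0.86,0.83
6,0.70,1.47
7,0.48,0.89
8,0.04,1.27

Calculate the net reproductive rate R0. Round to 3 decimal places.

lx·mx by age: 0, 0.5856, 0.646, 0.8178, 0.8526, 0.7138, 1.029, 0.4272, 0.0508
R0 = Σ lx·mx = 5.1228 → 5.123

5.123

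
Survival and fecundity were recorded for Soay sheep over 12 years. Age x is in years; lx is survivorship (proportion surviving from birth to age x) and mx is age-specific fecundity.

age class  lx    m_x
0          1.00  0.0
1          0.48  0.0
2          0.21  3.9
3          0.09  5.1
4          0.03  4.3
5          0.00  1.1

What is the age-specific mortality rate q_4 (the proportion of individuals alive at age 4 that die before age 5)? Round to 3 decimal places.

1.000

q_4 = (l_4 − l_5) / l_4 = (0.03 − 0) / 0.03
     = 0.03 / 0.03 = 1 → 1.000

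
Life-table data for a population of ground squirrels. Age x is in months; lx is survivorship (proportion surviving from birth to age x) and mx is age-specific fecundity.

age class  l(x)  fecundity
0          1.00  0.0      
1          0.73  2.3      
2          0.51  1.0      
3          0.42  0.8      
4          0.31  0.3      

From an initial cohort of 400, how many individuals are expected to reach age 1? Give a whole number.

Expected survivors = N0 · l_1 = 400 × 0.73 = 292 → 292

292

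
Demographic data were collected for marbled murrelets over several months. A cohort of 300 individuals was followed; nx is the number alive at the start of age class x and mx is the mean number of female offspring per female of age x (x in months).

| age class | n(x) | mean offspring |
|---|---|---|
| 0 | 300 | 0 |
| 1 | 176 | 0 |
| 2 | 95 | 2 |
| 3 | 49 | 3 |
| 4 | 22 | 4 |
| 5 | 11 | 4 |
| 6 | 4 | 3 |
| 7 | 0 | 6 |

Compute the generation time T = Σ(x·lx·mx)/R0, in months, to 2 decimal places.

3.05

lx = nx/n0 = nx/300: 1, 0.58667…, 0.31667…, 0.16333…, 0.07333…, 0.03667…, 0.01333…, 0
lx·mx: 0, 0, 0.633333…, 0.49…, 0.293333…, 0.146667…, 0.04…, 0 → R0 = 1.603333…
x·lx·mx: 0, 0, 1.266667…, 1.47…, 1.173333…, 0.733333…, 0.24…, 0 → Σ = 4.883333…
T = 4.883333… / 1.603333… = 3.045738… → 3.05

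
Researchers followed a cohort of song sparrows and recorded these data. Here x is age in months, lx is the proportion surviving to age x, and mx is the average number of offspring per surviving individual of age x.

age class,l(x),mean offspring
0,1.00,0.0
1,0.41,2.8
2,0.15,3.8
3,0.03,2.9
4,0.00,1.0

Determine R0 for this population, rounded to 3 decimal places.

lx·mx by age: 0, 1.148, 0.57, 0.087, 0
R0 = Σ lx·mx = 1.805 → 1.805

1.805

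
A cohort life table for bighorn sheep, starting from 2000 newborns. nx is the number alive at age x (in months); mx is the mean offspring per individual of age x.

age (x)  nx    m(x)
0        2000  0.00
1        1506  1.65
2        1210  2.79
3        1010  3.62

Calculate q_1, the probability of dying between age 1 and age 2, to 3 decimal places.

0.197

lx = nx/n0 = nx/2000: 1, 0.753, 0.605, 0.505
q_1 = (l_1 − l_2) / l_1 = (0.753 − 0.605) / 0.753
     = 0.148 / 0.753 = 0.196547… → 0.197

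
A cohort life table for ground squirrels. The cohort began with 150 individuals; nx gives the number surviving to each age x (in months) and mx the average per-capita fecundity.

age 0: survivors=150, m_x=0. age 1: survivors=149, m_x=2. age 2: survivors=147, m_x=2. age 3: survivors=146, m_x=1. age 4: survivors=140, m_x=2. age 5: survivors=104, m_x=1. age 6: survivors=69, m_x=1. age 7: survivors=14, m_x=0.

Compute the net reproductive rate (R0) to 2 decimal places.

7.94

lx = nx/n0 = nx/150: 1, 0.99333…, 0.98, 0.97333…, 0.93333…, 0.69333…, 0.46, 0.09333…
lx·mx by age: 0, 1.986667…, 1.96, 0.973333…, 1.866667…, 0.693333…, 0.46, 0
R0 = Σ lx·mx = 7.94… → 7.94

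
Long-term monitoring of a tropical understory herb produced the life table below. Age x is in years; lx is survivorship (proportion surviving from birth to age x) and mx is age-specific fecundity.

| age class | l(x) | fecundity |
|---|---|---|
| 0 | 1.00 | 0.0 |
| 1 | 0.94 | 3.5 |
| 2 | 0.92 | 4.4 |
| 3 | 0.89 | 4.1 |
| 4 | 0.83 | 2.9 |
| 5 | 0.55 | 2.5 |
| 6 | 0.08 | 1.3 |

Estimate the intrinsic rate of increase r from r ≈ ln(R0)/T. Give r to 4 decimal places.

1.0175

R0 = Σ lx·mx = 0 + 3.29 + 4.048 + 3.649 + 2.407 + 1.375 + 0.104 = 14.873
Σ x·lx·mx = 39.46; T = 39.46/14.873 = 2.65313…
r ≈ ln(R0)/T = ln(14.873)/2.65313… = 1.017495… → 1.0175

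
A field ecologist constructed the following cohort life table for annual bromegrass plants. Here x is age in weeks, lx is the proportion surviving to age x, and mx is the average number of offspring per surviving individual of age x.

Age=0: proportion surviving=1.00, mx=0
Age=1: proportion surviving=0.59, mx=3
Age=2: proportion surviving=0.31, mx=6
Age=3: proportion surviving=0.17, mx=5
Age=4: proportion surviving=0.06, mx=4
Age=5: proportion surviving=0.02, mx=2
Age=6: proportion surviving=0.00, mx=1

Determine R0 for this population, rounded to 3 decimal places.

lx·mx by age: 0, 1.77, 1.86, 0.85, 0.24, 0.04, 0
R0 = Σ lx·mx = 4.76 → 4.760

4.760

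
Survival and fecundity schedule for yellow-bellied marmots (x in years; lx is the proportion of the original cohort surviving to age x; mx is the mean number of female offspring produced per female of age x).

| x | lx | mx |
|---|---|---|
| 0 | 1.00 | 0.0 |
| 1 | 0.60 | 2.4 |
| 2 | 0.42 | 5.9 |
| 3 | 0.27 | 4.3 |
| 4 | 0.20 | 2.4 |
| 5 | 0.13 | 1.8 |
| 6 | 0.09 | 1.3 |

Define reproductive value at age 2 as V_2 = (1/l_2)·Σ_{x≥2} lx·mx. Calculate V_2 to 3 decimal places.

10.643

lx·mx for x ≥ 2: 2.478, 1.161, 0.48, 0.234, 0.117 → sum = 4.47
V_2 = 4.47 / l_2 = 4.47 / 0.42 = 10.642857… → 10.643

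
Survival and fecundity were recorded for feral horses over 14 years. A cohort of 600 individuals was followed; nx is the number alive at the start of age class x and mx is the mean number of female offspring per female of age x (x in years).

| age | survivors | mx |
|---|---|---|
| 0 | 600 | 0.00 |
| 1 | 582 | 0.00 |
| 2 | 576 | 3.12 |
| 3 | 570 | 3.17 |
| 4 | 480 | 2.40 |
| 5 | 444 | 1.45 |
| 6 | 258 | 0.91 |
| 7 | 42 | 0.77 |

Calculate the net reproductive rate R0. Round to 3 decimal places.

9.445

lx = nx/n0 = nx/600: 1, 0.97, 0.96, 0.95, 0.8, 0.74, 0.43, 0.07
lx·mx by age: 0, 0, 2.9952, 3.0115, 1.92, 1.073, 0.3913, 0.0539
R0 = Σ lx·mx = 9.4449 → 9.445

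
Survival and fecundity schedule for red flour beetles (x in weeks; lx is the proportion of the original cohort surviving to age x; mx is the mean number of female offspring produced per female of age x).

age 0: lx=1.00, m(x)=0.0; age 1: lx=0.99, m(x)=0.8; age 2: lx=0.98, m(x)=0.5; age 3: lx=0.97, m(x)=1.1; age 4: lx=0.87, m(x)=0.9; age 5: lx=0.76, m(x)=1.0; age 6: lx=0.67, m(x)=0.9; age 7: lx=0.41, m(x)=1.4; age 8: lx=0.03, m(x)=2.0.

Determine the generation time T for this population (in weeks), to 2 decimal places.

lx·mx: 0, 0.792, 0.49, 1.067, 0.783, 0.76, 0.603, 0.574, 0.06 → R0 = 5.129
x·lx·mx: 0, 0.792, 0.98, 3.201, 3.132, 3.8, 3.618, 4.018, 0.48 → Σ = 20.021
T = 20.021 / 5.129 = 3.90349… → 3.90

3.90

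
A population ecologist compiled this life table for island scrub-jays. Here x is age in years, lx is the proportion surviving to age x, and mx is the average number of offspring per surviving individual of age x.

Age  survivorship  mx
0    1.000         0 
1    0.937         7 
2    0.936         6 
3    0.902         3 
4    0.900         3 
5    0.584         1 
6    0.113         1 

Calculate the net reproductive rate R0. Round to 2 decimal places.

lx·mx by age: 0, 6.559, 5.616, 2.706, 2.7, 0.584, 0.113
R0 = Σ lx·mx = 18.278 → 18.28

18.28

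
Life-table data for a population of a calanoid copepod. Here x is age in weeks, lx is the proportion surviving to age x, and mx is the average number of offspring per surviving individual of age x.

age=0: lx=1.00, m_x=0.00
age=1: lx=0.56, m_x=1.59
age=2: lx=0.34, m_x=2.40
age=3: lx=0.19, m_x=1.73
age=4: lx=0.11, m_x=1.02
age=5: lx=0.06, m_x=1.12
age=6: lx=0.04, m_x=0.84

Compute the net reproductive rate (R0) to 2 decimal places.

2.25

lx·mx by age: 0, 0.8904, 0.816, 0.3287, 0.1122, 0.0672, 0.0336
R0 = Σ lx·mx = 2.2481 → 2.25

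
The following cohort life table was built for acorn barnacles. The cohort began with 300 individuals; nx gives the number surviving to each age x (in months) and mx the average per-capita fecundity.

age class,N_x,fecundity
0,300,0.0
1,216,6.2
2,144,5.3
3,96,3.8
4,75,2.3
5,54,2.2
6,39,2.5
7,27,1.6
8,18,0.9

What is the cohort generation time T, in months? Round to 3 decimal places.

2.148

lx = nx/n0 = nx/300: 1, 0.72, 0.48, 0.32, 0.25, 0.18, 0.13, 0.09, 0.06
lx·mx: 0, 4.464, 2.544, 1.216, 0.575, 0.396, 0.325, 0.144, 0.054 → R0 = 9.718
x·lx·mx: 0, 4.464, 5.088, 3.648, 2.3, 1.98, 1.95, 1.008, 0.432 → Σ = 20.87
T = 20.87 / 9.718 = 2.147561… → 2.148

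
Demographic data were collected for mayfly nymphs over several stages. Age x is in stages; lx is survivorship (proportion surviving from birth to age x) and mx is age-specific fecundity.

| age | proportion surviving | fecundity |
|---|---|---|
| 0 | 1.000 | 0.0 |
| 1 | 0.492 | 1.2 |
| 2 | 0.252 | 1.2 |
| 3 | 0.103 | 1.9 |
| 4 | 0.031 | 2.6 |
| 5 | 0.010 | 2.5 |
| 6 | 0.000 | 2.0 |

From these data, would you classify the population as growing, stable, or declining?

R0 = Σ lx·mx = 0 + 0.5904 + 0.3024 + 0.1957 + 0.0806 + 0.025 + 0 = 1.1941
R0 > 1, so the population is growing.

growing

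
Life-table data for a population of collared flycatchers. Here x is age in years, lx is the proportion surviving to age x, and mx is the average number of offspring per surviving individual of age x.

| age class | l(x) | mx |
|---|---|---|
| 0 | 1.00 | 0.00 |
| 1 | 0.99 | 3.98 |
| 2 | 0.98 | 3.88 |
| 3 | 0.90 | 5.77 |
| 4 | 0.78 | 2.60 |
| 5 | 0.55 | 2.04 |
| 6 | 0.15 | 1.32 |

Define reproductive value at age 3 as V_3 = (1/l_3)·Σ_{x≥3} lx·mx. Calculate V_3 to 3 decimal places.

9.490

lx·mx for x ≥ 3: 5.193, 2.028, 1.122, 0.198 → sum = 8.541
V_3 = 8.541 / l_3 = 8.541 / 0.9 = 9.49 → 9.490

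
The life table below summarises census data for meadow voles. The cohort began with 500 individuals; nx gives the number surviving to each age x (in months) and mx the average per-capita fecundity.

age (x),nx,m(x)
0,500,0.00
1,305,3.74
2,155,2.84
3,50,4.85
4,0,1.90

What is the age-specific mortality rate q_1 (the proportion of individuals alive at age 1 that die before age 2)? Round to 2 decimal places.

lx = nx/n0 = nx/500: 1, 0.61, 0.31, 0.1, 0
q_1 = (l_1 − l_2) / l_1 = (0.61 − 0.31) / 0.61
     = 0.3 / 0.61 = 0.491803… → 0.49

0.49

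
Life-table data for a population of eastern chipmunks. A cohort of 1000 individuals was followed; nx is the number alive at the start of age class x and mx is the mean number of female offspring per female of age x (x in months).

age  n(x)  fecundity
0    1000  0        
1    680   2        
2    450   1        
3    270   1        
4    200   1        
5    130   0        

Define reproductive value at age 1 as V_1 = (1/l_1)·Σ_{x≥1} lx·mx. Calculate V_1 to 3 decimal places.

lx = nx/n0 = nx/1000: 1, 0.68, 0.45, 0.27, 0.2, 0.13
lx·mx for x ≥ 1: 1.36, 0.45, 0.27, 0.2, 0 → sum = 2.28
V_1 = 2.28 / l_1 = 2.28 / 0.68 = 3.352941… → 3.353

3.353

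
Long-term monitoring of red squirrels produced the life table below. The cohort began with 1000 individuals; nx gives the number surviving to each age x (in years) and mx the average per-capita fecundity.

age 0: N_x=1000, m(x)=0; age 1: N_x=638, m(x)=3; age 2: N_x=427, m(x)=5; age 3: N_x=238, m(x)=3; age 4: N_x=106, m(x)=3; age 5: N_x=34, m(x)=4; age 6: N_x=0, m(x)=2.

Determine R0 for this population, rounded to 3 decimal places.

lx = nx/n0 = nx/1000: 1, 0.638, 0.427, 0.238, 0.106, 0.034, 0
lx·mx by age: 0, 1.914, 2.135, 0.714, 0.318, 0.136, 0
R0 = Σ lx·mx = 5.217 → 5.217

5.217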